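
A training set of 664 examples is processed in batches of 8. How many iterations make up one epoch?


Iterations per epoch = dataset_size / batch_size
= 664 / 8
= 83

83


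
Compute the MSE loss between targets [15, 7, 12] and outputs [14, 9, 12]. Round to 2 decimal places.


Differences: [1, -2, 0]
Squared errors: [1, 4, 0]
Sum of squared errors = 5
MSE = 5 / 3 = 1.67

1.67


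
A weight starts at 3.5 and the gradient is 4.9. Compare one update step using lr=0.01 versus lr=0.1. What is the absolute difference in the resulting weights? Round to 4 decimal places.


With lr=0.01: w_new = 3.5 - 0.01 * 4.9 = 3.451
With lr=0.1: w_new = 3.5 - 0.1 * 4.9 = 3.01
Absolute difference = |3.451 - 3.01|
= 0.4410

0.4410


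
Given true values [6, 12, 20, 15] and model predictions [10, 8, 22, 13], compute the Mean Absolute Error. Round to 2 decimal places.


Absolute errors: [4, 4, 2, 2]
Sum of absolute errors = 12
MAE = 12 / 4 = 3.00

3.00


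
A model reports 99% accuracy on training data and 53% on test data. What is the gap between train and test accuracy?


Gap = train_accuracy - test_accuracy
= 99 - 53
= 46%
This large gap strongly indicates overfitting.

46


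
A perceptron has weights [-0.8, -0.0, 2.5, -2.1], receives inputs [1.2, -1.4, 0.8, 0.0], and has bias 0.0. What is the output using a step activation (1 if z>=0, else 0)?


z = w . x + b
= -0.8*1.2 + -0.0*-1.4 + 2.5*0.8 + -2.1*0.0 + 0.0
= -0.96 + 0.0 + 2.0 + -0.0 + 0.0
= 1.04 + 0.0
= 1.04
Since z = 1.04 >= 0, output = 1

1


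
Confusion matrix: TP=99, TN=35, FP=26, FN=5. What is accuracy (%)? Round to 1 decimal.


Accuracy = (TP + TN) / (TP + TN + FP + FN) * 100
= (99 + 35) / (99 + 35 + 26 + 5)
= 134 / 165
= 0.8121
= 81.2%

81.2


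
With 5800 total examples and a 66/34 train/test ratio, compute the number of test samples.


Train samples = 5800 * 66% = 3828
Test samples = 5800 - 3828
= 1972

1972


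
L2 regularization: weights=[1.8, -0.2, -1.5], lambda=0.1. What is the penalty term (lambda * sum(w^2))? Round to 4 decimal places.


Squaring each weight:
1.8^2 = 3.24
(-0.2)^2 = 0.04
(-1.5)^2 = 2.25
Sum of squares = 5.53
Penalty = 0.1 * 5.53 = 0.5530

0.5530


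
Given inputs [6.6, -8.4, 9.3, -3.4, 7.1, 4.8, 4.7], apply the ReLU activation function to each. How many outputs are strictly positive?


ReLU(x) = max(0, x) for each element:
ReLU(6.6) = 6.6
ReLU(-8.4) = 0
ReLU(9.3) = 9.3
ReLU(-3.4) = 0
ReLU(7.1) = 7.1
ReLU(4.8) = 4.8
ReLU(4.7) = 4.7
Active neurons (>0): 5

5


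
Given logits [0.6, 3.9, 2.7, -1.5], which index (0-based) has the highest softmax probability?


Softmax is a monotonic transformation, so it preserves the argmax.
We need to find the index of the maximum logit.
Index 0: 0.6
Index 1: 3.9
Index 2: 2.7
Index 3: -1.5
Maximum logit = 3.9 at index 1

1


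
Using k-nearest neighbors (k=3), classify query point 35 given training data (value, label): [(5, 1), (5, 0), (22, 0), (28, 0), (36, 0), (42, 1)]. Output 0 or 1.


Distances from query 35:
Point 36 (class 0): distance = 1
Point 28 (class 0): distance = 7
Point 42 (class 1): distance = 7
K=3 nearest neighbors: classes = [0, 0, 1]
Votes for class 1: 1 / 3
Majority vote => class 0

0


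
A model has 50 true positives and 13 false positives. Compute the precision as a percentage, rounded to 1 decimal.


Precision = TP / (TP + FP) * 100
= 50 / (50 + 13)
= 50 / 63
= 0.7937
= 79.4%

79.4


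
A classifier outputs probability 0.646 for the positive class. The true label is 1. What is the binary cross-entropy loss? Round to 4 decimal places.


For y=1: Loss = -log(p)
= -log(0.646)
= -(-0.437)
= 0.4370

0.4370


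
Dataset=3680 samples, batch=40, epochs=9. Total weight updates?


Iterations per epoch = 3680 / 40 = 92
Total updates = iterations_per_epoch * epochs
= 92 * 9
= 828

828


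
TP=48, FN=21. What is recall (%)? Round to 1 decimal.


Recall = TP / (TP + FN) * 100
= 48 / (48 + 21)
= 48 / 69
= 0.6957
= 69.6%

69.6


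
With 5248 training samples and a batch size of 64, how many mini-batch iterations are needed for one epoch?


Iterations per epoch = dataset_size / batch_size
= 5248 / 64
= 82

82


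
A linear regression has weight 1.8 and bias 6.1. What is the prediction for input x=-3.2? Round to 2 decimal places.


y = 1.8 * -3.2 + (6.1)
= -5.76 + (6.1)
= 0.34

0.34


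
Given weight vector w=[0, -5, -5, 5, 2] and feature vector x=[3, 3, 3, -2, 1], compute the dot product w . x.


Element-wise products:
0 * 3 = 0
-5 * 3 = -15
-5 * 3 = -15
5 * -2 = -10
2 * 1 = 2
Sum = 0 + -15 + -15 + -10 + 2
= -38

-38


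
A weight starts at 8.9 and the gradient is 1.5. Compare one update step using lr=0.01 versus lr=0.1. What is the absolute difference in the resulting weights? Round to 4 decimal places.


With lr=0.01: w_new = 8.9 - 0.01 * 1.5 = 8.885
With lr=0.1: w_new = 8.9 - 0.1 * 1.5 = 8.75
Absolute difference = |8.885 - 8.75|
= 0.1350

0.1350


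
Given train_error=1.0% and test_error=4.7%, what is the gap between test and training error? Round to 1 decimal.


Generalization gap = test_error - train_error
= 4.7 - 1.0
= 3.7%
A moderate gap.

3.7


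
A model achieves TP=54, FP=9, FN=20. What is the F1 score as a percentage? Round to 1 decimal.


Precision = TP / (TP + FP) = 54 / 63 = 0.8571
Recall = TP / (TP + FN) = 54 / 74 = 0.7297
F1 = 2 * P * R / (P + R)
= 2 * 0.8571 * 0.7297 / (0.8571 + 0.7297)
= 1.251 / 1.5869
= 0.7883
As percentage: 78.8%

78.8


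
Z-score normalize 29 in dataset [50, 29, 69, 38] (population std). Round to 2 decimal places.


Mean = (50 + 29 + 69 + 38) / 4 = 46.5
Variance = sum((x_i - mean)^2) / n = 224.25
Std = sqrt(224.25) = 14.975
Z = (x - mean) / std
= (29 - 46.5) / 14.975
= -17.5 / 14.975
= -1.17

-1.17


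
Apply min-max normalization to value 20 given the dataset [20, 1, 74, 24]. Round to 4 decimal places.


Min = 1, Max = 74
Range = 74 - 1 = 73
Scaled = (x - min) / (max - min)
= (20 - 1) / 73
= 19 / 73
= 0.2603

0.2603


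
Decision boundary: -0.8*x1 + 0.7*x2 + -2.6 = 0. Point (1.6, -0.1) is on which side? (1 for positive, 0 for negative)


Compute -0.8 * 1.6 + 0.7 * -0.1 + -2.6
= -1.28 + -0.07 + -2.6
= -3.95
Since -3.95 < 0, the point is on the negative side.

0


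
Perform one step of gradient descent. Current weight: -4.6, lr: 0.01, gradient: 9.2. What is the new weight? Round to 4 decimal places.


w_new = w_old - lr * gradient
= -4.6 - 0.01 * 9.2
= -4.6 - (0.092)
= -4.6920

-4.6920


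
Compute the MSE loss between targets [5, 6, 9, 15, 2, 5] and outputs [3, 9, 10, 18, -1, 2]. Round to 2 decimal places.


Differences: [2, -3, -1, -3, 3, 3]
Squared errors: [4, 9, 1, 9, 9, 9]
Sum of squared errors = 41
MSE = 41 / 6 = 6.83

6.83


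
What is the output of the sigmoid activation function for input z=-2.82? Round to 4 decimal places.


sigmoid(z) = 1 / (1 + exp(-z))
exp(-(-2.82)) = exp(2.82) = 16.7769
1 + 16.7769 = 17.7769
1 / 17.7769 = 0.0563

0.0563


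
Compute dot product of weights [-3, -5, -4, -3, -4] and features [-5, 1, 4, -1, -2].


Element-wise products:
-3 * -5 = 15
-5 * 1 = -5
-4 * 4 = -16
-3 * -1 = 3
-4 * -2 = 8
Sum = 15 + -5 + -16 + 3 + 8
= 5

5


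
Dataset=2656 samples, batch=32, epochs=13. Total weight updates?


Iterations per epoch = 2656 / 32 = 83
Total updates = iterations_per_epoch * epochs
= 83 * 13
= 1079

1079


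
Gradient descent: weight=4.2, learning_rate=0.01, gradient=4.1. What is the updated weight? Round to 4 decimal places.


w_new = w_old - lr * gradient
= 4.2 - 0.01 * 4.1
= 4.2 - (0.041)
= 4.1590

4.1590


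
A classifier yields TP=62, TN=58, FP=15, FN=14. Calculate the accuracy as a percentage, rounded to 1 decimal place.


Accuracy = (TP + TN) / (TP + TN + FP + FN) * 100
= (62 + 58) / (62 + 58 + 15 + 14)
= 120 / 149
= 0.8054
= 80.5%

80.5


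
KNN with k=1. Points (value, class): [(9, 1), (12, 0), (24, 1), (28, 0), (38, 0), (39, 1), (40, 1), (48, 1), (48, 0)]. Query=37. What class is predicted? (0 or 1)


Distances from query 37:
Point 38 (class 0): distance = 1
K=1 nearest neighbors: classes = [0]
Votes for class 1: 0 / 1
Majority vote => class 0

0


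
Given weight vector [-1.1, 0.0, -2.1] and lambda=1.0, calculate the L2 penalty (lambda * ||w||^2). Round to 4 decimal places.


Squaring each weight:
(-1.1)^2 = 1.21
0.0^2 = 0.0
(-2.1)^2 = 4.41
Sum of squares = 5.62
Penalty = 1.0 * 5.62 = 5.6200

5.6200


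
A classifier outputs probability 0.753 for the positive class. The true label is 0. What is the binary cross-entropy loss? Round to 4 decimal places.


For y=0: Loss = -log(1-p)
= -log(1 - 0.753)
= -log(0.247)
= -(-1.3984)
= 1.3984

1.3984


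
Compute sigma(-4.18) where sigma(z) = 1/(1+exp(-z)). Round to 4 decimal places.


sigmoid(z) = 1 / (1 + exp(-z))
exp(-(-4.18)) = exp(4.18) = 65.3659
1 + 65.3659 = 66.3659
1 / 66.3659 = 0.0151

0.0151


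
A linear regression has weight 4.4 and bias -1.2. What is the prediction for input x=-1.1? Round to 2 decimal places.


y = 4.4 * -1.1 + (-1.2)
= -4.84 + (-1.2)
= -6.04

-6.04


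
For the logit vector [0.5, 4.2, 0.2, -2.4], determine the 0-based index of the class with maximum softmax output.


Softmax is a monotonic transformation, so it preserves the argmax.
We need to find the index of the maximum logit.
Index 0: 0.5
Index 1: 4.2
Index 2: 0.2
Index 3: -2.4
Maximum logit = 4.2 at index 1

1


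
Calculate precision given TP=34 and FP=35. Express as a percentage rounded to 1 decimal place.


Precision = TP / (TP + FP) * 100
= 34 / (34 + 35)
= 34 / 69
= 0.4928
= 49.3%

49.3


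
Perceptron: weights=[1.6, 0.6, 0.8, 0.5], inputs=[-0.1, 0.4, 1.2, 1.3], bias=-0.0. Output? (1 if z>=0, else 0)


z = w . x + b
= 1.6*-0.1 + 0.6*0.4 + 0.8*1.2 + 0.5*1.3 + -0.0
= -0.16 + 0.24 + 0.96 + 0.65 + -0.0
= 1.69 + -0.0
= 1.69
Since z = 1.69 >= 0, output = 1

1


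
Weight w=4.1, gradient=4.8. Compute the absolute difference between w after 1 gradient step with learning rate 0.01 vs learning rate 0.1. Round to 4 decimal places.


With lr=0.01: w_new = 4.1 - 0.01 * 4.8 = 4.052
With lr=0.1: w_new = 4.1 - 0.1 * 4.8 = 3.62
Absolute difference = |4.052 - 3.62|
= 0.4320

0.4320


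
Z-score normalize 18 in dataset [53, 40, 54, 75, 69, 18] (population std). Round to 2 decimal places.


Mean = (53 + 40 + 54 + 75 + 69 + 18) / 6 = 51.5
Variance = sum((x_i - mean)^2) / n = 353.5833
Std = sqrt(353.5833) = 18.8038
Z = (x - mean) / std
= (18 - 51.5) / 18.8038
= -33.5 / 18.8038
= -1.78

-1.78


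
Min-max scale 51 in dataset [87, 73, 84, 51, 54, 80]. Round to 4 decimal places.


Min = 51, Max = 87
Range = 87 - 51 = 36
Scaled = (x - min) / (max - min)
= (51 - 51) / 36
= 0 / 36
= 0.0000

0.0000


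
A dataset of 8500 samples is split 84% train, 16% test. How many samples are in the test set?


Train samples = 8500 * 84% = 7140
Test samples = 8500 - 7140
= 1360

1360


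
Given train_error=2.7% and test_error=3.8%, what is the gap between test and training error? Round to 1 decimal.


Generalization gap = test_error - train_error
= 3.8 - 2.7
= 1.1%
A small gap suggests good generalization.

1.1


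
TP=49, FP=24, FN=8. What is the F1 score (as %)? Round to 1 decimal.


Precision = TP / (TP + FP) = 49 / 73 = 0.6712
Recall = TP / (TP + FN) = 49 / 57 = 0.8596
F1 = 2 * P * R / (P + R)
= 2 * 0.6712 * 0.8596 / (0.6712 + 0.8596)
= 1.154 / 1.5309
= 0.7538
As percentage: 75.4%

75.4


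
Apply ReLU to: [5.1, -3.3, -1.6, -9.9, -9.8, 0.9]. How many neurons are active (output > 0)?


ReLU(x) = max(0, x) for each element:
ReLU(5.1) = 5.1
ReLU(-3.3) = 0
ReLU(-1.6) = 0
ReLU(-9.9) = 0
ReLU(-9.8) = 0
ReLU(0.9) = 0.9
Active neurons (>0): 2

2


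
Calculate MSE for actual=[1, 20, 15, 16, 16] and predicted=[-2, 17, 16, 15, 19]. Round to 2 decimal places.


Differences: [3, 3, -1, 1, -3]
Squared errors: [9, 9, 1, 1, 9]
Sum of squared errors = 29
MSE = 29 / 5 = 5.80

5.80


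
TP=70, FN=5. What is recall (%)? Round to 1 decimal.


Recall = TP / (TP + FN) * 100
= 70 / (70 + 5)
= 70 / 75
= 0.9333
= 93.3%

93.3


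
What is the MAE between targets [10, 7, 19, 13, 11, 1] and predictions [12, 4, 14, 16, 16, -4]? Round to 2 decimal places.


Absolute errors: [2, 3, 5, 3, 5, 5]
Sum of absolute errors = 23
MAE = 23 / 6 = 3.83

3.83


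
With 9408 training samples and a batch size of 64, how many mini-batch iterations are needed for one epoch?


Iterations per epoch = dataset_size / batch_size
= 9408 / 64
= 147

147


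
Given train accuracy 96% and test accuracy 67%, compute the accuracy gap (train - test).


Gap = train_accuracy - test_accuracy
= 96 - 67
= 29%
This large gap strongly indicates overfitting.

29


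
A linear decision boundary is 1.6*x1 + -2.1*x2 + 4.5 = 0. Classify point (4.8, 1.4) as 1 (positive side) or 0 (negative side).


Compute 1.6 * 4.8 + -2.1 * 1.4 + 4.5
= 7.68 + -2.94 + 4.5
= 9.24
Since 9.24 >= 0, the point is on the positive side.

1


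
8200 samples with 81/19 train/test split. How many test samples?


Train samples = 8200 * 81% = 6642
Test samples = 8200 - 6642
= 1558

1558


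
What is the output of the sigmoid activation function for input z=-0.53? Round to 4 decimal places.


sigmoid(z) = 1 / (1 + exp(-z))
exp(-(-0.53)) = exp(0.53) = 1.6989
1 + 1.6989 = 2.6989
1 / 2.6989 = 0.3705

0.3705


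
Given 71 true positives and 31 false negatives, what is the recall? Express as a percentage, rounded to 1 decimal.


Recall = TP / (TP + FN) * 100
= 71 / (71 + 31)
= 71 / 102
= 0.6961
= 69.6%

69.6


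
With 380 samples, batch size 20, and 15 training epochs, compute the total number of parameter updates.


Iterations per epoch = 380 / 20 = 19
Total updates = iterations_per_epoch * epochs
= 19 * 15
= 285

285


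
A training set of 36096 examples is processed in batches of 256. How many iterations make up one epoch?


Iterations per epoch = dataset_size / batch_size
= 36096 / 256
= 141

141


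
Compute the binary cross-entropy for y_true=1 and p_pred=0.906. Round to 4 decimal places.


For y=1: Loss = -log(p)
= -log(0.906)
= -(-0.0987)
= 0.0987

0.0987


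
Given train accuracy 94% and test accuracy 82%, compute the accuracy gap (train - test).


Gap = train_accuracy - test_accuracy
= 94 - 82
= 12%
This gap suggests the model is overfitting.

12


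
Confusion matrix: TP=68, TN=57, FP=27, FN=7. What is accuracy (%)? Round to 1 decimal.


Accuracy = (TP + TN) / (TP + TN + FP + FN) * 100
= (68 + 57) / (68 + 57 + 27 + 7)
= 125 / 159
= 0.7862
= 78.6%

78.6


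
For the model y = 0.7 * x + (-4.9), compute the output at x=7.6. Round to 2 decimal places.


y = 0.7 * 7.6 + (-4.9)
= 5.32 + (-4.9)
= 0.42

0.42


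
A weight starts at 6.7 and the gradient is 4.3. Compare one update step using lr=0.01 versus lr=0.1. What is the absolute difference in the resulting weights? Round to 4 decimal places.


With lr=0.01: w_new = 6.7 - 0.01 * 4.3 = 6.657
With lr=0.1: w_new = 6.7 - 0.1 * 4.3 = 6.27
Absolute difference = |6.657 - 6.27|
= 0.3870

0.3870


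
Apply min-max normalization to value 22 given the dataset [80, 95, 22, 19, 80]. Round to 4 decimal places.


Min = 19, Max = 95
Range = 95 - 19 = 76
Scaled = (x - min) / (max - min)
= (22 - 19) / 76
= 3 / 76
= 0.0395

0.0395


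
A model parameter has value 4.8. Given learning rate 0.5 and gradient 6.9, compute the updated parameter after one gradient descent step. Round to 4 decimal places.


w_new = w_old - lr * gradient
= 4.8 - 0.5 * 6.9
= 4.8 - (3.45)
= 1.3500

1.3500


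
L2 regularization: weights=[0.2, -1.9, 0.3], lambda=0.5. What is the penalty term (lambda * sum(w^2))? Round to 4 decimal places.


Squaring each weight:
0.2^2 = 0.04
(-1.9)^2 = 3.61
0.3^2 = 0.09
Sum of squares = 3.74
Penalty = 0.5 * 3.74 = 1.8700

1.8700


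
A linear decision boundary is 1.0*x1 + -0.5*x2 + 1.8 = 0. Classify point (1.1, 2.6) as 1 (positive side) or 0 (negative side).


Compute 1.0 * 1.1 + -0.5 * 2.6 + 1.8
= 1.1 + -1.3 + 1.8
= 1.6
Since 1.6 >= 0, the point is on the positive side.

1


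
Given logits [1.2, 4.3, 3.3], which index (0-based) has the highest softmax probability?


Softmax is a monotonic transformation, so it preserves the argmax.
We need to find the index of the maximum logit.
Index 0: 1.2
Index 1: 4.3
Index 2: 3.3
Maximum logit = 4.3 at index 1

1


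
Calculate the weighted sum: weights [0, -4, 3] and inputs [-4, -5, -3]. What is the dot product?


Element-wise products:
0 * -4 = 0
-4 * -5 = 20
3 * -3 = -9
Sum = 0 + 20 + -9
= 11

11


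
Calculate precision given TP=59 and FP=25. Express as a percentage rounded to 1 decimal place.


Precision = TP / (TP + FP) * 100
= 59 / (59 + 25)
= 59 / 84
= 0.7024
= 70.2%

70.2


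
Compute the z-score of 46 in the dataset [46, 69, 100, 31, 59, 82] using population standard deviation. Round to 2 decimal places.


Mean = (46 + 69 + 100 + 31 + 59 + 82) / 6 = 64.5
Variance = sum((x_i - mean)^2) / n = 513.5833
Std = sqrt(513.5833) = 22.6624
Z = (x - mean) / std
= (46 - 64.5) / 22.6624
= -18.5 / 22.6624
= -0.82

-0.82


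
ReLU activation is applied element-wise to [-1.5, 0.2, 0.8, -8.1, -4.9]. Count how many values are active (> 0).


ReLU(x) = max(0, x) for each element:
ReLU(-1.5) = 0
ReLU(0.2) = 0.2
ReLU(0.8) = 0.8
ReLU(-8.1) = 0
ReLU(-4.9) = 0
Active neurons (>0): 2

2


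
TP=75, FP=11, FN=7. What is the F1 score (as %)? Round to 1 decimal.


Precision = TP / (TP + FP) = 75 / 86 = 0.8721
Recall = TP / (TP + FN) = 75 / 82 = 0.9146
F1 = 2 * P * R / (P + R)
= 2 * 0.8721 * 0.9146 / (0.8721 + 0.9146)
= 1.5953 / 1.7867
= 0.8929
As percentage: 89.3%

89.3


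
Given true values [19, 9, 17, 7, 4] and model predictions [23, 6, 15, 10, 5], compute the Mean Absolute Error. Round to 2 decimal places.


Absolute errors: [4, 3, 2, 3, 1]
Sum of absolute errors = 13
MAE = 13 / 5 = 2.60

2.60


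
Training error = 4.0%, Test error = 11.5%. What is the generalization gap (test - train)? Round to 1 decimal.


Generalization gap = test_error - train_error
= 11.5 - 4.0
= 7.5%
A moderate gap.

7.5


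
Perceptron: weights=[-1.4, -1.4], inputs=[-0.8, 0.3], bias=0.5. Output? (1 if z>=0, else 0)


z = w . x + b
= -1.4*-0.8 + -1.4*0.3 + 0.5
= 1.12 + -0.42 + 0.5
= 0.7 + 0.5
= 1.2
Since z = 1.2 >= 0, output = 1

1


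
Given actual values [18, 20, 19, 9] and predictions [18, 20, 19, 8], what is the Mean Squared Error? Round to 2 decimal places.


Differences: [0, 0, 0, 1]
Squared errors: [0, 0, 0, 1]
Sum of squared errors = 1
MSE = 1 / 4 = 0.25

0.25


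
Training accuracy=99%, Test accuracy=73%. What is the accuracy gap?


Gap = train_accuracy - test_accuracy
= 99 - 73
= 26%
This large gap strongly indicates overfitting.

26


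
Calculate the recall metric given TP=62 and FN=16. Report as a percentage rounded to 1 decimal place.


Recall = TP / (TP + FN) * 100
= 62 / (62 + 16)
= 62 / 78
= 0.7949
= 79.5%

79.5


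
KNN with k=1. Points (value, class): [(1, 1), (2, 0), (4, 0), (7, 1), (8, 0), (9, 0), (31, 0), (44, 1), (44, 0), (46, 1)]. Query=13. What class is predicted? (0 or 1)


Distances from query 13:
Point 9 (class 0): distance = 4
K=1 nearest neighbors: classes = [0]
Votes for class 1: 0 / 1
Majority vote => class 0

0


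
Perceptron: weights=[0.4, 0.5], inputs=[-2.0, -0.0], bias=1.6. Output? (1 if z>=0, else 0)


z = w . x + b
= 0.4*-2.0 + 0.5*-0.0 + 1.6
= -0.8 + -0.0 + 1.6
= -0.8 + 1.6
= 0.8
Since z = 0.8 >= 0, output = 1

1


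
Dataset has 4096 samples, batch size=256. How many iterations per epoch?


Iterations per epoch = dataset_size / batch_size
= 4096 / 256
= 16

16


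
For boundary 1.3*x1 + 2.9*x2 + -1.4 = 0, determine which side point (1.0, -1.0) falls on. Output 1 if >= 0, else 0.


Compute 1.3 * 1.0 + 2.9 * -1.0 + -1.4
= 1.3 + -2.9 + -1.4
= -3.0
Since -3.0 < 0, the point is on the negative side.

0


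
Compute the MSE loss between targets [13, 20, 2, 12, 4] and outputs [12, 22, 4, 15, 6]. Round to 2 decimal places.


Differences: [1, -2, -2, -3, -2]
Squared errors: [1, 4, 4, 9, 4]
Sum of squared errors = 22
MSE = 22 / 5 = 4.40

4.40


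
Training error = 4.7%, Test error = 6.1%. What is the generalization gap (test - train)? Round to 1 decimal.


Generalization gap = test_error - train_error
= 6.1 - 4.7
= 1.4%
A small gap suggests good generalization.

1.4


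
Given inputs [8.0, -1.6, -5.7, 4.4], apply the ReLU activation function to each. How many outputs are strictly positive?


ReLU(x) = max(0, x) for each element:
ReLU(8.0) = 8.0
ReLU(-1.6) = 0
ReLU(-5.7) = 0
ReLU(4.4) = 4.4
Active neurons (>0): 2

2


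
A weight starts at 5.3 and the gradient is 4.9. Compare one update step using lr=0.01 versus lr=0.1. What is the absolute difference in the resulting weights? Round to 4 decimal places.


With lr=0.01: w_new = 5.3 - 0.01 * 4.9 = 5.251
With lr=0.1: w_new = 5.3 - 0.1 * 4.9 = 4.81
Absolute difference = |5.251 - 4.81|
= 0.4410

0.4410


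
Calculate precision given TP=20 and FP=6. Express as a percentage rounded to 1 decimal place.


Precision = TP / (TP + FP) * 100
= 20 / (20 + 6)
= 20 / 26
= 0.7692
= 76.9%

76.9


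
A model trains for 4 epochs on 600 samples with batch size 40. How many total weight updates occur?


Iterations per epoch = 600 / 40 = 15
Total updates = iterations_per_epoch * epochs
= 15 * 4
= 60

60


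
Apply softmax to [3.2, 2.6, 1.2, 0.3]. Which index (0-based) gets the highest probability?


Softmax is a monotonic transformation, so it preserves the argmax.
We need to find the index of the maximum logit.
Index 0: 3.2
Index 1: 2.6
Index 2: 1.2
Index 3: 0.3
Maximum logit = 3.2 at index 0

0


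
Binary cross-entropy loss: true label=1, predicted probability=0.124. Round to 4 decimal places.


For y=1: Loss = -log(p)
= -log(0.124)
= -(-2.0875)
= 2.0875

2.0875


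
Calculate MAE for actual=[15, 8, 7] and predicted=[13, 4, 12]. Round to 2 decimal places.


Absolute errors: [2, 4, 5]
Sum of absolute errors = 11
MAE = 11 / 3 = 3.67

3.67


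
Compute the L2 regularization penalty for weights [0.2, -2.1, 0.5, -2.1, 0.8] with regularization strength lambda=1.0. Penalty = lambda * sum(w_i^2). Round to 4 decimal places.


Squaring each weight:
0.2^2 = 0.04
(-2.1)^2 = 4.41
0.5^2 = 0.25
(-2.1)^2 = 4.41
0.8^2 = 0.64
Sum of squares = 9.75
Penalty = 1.0 * 9.75 = 9.7500

9.7500


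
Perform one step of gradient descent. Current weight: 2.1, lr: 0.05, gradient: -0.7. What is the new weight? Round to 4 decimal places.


w_new = w_old - lr * gradient
= 2.1 - 0.05 * -0.7
= 2.1 - (-0.035)
= 2.1350

2.1350


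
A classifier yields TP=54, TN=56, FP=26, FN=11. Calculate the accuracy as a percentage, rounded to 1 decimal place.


Accuracy = (TP + TN) / (TP + TN + FP + FN) * 100
= (54 + 56) / (54 + 56 + 26 + 11)
= 110 / 147
= 0.7483
= 74.8%

74.8


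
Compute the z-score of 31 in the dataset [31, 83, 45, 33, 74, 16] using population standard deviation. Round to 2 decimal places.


Mean = (31 + 83 + 45 + 33 + 74 + 16) / 6 = 47.0
Variance = sum((x_i - mean)^2) / n = 573.6667
Std = sqrt(573.6667) = 23.9513
Z = (x - mean) / std
= (31 - 47.0) / 23.9513
= -16.0 / 23.9513
= -0.67

-0.67


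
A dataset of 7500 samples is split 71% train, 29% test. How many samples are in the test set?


Train samples = 7500 * 71% = 5325
Test samples = 7500 - 5325
= 2175

2175


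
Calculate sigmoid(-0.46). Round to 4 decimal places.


sigmoid(z) = 1 / (1 + exp(-z))
exp(-(-0.46)) = exp(0.46) = 1.5841
1 + 1.5841 = 2.5841
1 / 2.5841 = 0.3870

0.3870


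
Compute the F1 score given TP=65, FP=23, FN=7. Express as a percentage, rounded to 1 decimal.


Precision = TP / (TP + FP) = 65 / 88 = 0.7386
Recall = TP / (TP + FN) = 65 / 72 = 0.9028
F1 = 2 * P * R / (P + R)
= 2 * 0.7386 * 0.9028 / (0.7386 + 0.9028)
= 1.3336 / 1.6414
= 0.8125
As percentage: 81.3%

81.3


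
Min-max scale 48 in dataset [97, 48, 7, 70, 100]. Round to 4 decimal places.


Min = 7, Max = 100
Range = 100 - 7 = 93
Scaled = (x - min) / (max - min)
= (48 - 7) / 93
= 41 / 93
= 0.4409

0.4409


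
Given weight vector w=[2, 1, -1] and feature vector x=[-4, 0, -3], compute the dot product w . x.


Element-wise products:
2 * -4 = -8
1 * 0 = 0
-1 * -3 = 3
Sum = -8 + 0 + 3
= -5

-5


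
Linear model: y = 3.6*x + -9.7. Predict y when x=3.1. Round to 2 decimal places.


y = 3.6 * 3.1 + (-9.7)
= 11.16 + (-9.7)
= 1.46

1.46


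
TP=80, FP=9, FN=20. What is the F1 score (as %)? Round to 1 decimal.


Precision = TP / (TP + FP) = 80 / 89 = 0.8989
Recall = TP / (TP + FN) = 80 / 100 = 0.8
F1 = 2 * P * R / (P + R)
= 2 * 0.8989 * 0.8 / (0.8989 + 0.8)
= 1.4382 / 1.6989
= 0.8466
As percentage: 84.7%

84.7


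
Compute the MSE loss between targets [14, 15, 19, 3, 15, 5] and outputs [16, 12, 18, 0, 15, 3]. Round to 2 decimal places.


Differences: [-2, 3, 1, 3, 0, 2]
Squared errors: [4, 9, 1, 9, 0, 4]
Sum of squared errors = 27
MSE = 27 / 6 = 4.50

4.50


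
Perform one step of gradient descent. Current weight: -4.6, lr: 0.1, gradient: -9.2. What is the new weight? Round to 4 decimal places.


w_new = w_old - lr * gradient
= -4.6 - 0.1 * -9.2
= -4.6 - (-0.92)
= -3.6800

-3.6800


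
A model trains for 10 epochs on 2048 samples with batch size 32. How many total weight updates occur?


Iterations per epoch = 2048 / 32 = 64
Total updates = iterations_per_epoch * epochs
= 64 * 10
= 640

640


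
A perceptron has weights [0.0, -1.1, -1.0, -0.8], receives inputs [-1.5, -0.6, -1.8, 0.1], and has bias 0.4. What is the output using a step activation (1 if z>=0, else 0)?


z = w . x + b
= 0.0*-1.5 + -1.1*-0.6 + -1.0*-1.8 + -0.8*0.1 + 0.4
= -0.0 + 0.66 + 1.8 + -0.08 + 0.4
= 2.38 + 0.4
= 2.78
Since z = 2.78 >= 0, output = 1

1


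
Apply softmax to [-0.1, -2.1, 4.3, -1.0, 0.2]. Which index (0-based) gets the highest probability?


Softmax is a monotonic transformation, so it preserves the argmax.
We need to find the index of the maximum logit.
Index 0: -0.1
Index 1: -2.1
Index 2: 4.3
Index 3: -1.0
Index 4: 0.2
Maximum logit = 4.3 at index 2

2


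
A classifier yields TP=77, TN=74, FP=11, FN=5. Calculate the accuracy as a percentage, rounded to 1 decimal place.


Accuracy = (TP + TN) / (TP + TN + FP + FN) * 100
= (77 + 74) / (77 + 74 + 11 + 5)
= 151 / 167
= 0.9042
= 90.4%

90.4


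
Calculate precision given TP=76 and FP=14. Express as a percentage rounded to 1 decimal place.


Precision = TP / (TP + FP) * 100
= 76 / (76 + 14)
= 76 / 90
= 0.8444
= 84.4%

84.4


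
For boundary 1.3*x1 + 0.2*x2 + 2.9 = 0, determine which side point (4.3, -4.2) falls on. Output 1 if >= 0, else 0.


Compute 1.3 * 4.3 + 0.2 * -4.2 + 2.9
= 5.59 + -0.84 + 2.9
= 7.65
Since 7.65 >= 0, the point is on the positive side.

1


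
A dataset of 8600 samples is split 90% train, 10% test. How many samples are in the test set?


Train samples = 8600 * 90% = 7740
Test samples = 8600 - 7740
= 860

860


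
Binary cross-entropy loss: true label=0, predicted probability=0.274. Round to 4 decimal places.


For y=0: Loss = -log(1-p)
= -log(1 - 0.274)
= -log(0.726)
= -(-0.3202)
= 0.3202

0.3202


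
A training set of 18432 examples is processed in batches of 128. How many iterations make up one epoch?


Iterations per epoch = dataset_size / batch_size
= 18432 / 128
= 144

144


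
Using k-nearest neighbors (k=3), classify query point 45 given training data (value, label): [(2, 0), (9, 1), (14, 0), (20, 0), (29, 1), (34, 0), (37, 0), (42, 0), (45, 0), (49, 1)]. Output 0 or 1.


Distances from query 45:
Point 45 (class 0): distance = 0
Point 42 (class 0): distance = 3
Point 49 (class 1): distance = 4
K=3 nearest neighbors: classes = [0, 0, 1]
Votes for class 1: 1 / 3
Majority vote => class 0

0


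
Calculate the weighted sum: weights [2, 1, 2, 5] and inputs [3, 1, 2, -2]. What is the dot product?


Element-wise products:
2 * 3 = 6
1 * 1 = 1
2 * 2 = 4
5 * -2 = -10
Sum = 6 + 1 + 4 + -10
= 1

1


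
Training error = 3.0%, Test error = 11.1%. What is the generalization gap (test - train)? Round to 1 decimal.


Generalization gap = test_error - train_error
= 11.1 - 3.0
= 8.1%
A moderate gap.

8.1


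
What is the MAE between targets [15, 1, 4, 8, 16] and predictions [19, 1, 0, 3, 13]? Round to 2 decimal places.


Absolute errors: [4, 0, 4, 5, 3]
Sum of absolute errors = 16
MAE = 16 / 5 = 3.20

3.20


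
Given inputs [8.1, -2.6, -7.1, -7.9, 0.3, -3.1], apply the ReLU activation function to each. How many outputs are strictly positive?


ReLU(x) = max(0, x) for each element:
ReLU(8.1) = 8.1
ReLU(-2.6) = 0
ReLU(-7.1) = 0
ReLU(-7.9) = 0
ReLU(0.3) = 0.3
ReLU(-3.1) = 0
Active neurons (>0): 2

2


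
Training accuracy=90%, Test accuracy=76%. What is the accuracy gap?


Gap = train_accuracy - test_accuracy
= 90 - 76
= 14%
This gap suggests the model is overfitting.

14


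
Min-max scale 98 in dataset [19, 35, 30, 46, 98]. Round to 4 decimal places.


Min = 19, Max = 98
Range = 98 - 19 = 79
Scaled = (x - min) / (max - min)
= (98 - 19) / 79
= 79 / 79
= 1.0000

1.0000


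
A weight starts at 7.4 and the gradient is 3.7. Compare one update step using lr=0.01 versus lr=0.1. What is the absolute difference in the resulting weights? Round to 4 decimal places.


With lr=0.01: w_new = 7.4 - 0.01 * 3.7 = 7.363
With lr=0.1: w_new = 7.4 - 0.1 * 3.7 = 7.03
Absolute difference = |7.363 - 7.03|
= 0.3330

0.3330


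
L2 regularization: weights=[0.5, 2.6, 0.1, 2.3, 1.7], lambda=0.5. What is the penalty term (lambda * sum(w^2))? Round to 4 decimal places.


Squaring each weight:
0.5^2 = 0.25
2.6^2 = 6.76
0.1^2 = 0.01
2.3^2 = 5.29
1.7^2 = 2.89
Sum of squares = 15.2
Penalty = 0.5 * 15.2 = 7.6000

7.6000


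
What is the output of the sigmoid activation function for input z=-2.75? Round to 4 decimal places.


sigmoid(z) = 1 / (1 + exp(-z))
exp(-(-2.75)) = exp(2.75) = 15.6426
1 + 15.6426 = 16.6426
1 / 16.6426 = 0.0601

0.0601


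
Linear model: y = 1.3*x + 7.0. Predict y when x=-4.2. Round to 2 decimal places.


y = 1.3 * -4.2 + (7.0)
= -5.46 + (7.0)
= 1.54

1.54


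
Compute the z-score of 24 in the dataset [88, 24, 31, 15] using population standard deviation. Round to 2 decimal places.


Mean = (88 + 24 + 31 + 15) / 4 = 39.5
Variance = sum((x_i - mean)^2) / n = 816.25
Std = sqrt(816.25) = 28.5701
Z = (x - mean) / std
= (24 - 39.5) / 28.5701
= -15.5 / 28.5701
= -0.54

-0.54


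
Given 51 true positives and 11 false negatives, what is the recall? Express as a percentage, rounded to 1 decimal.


Recall = TP / (TP + FN) * 100
= 51 / (51 + 11)
= 51 / 62
= 0.8226
= 82.3%

82.3


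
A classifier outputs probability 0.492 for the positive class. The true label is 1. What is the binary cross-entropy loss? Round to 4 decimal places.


For y=1: Loss = -log(p)
= -log(0.492)
= -(-0.7093)
= 0.7093

0.7093


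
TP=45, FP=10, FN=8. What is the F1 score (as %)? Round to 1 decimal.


Precision = TP / (TP + FP) = 45 / 55 = 0.8182
Recall = TP / (TP + FN) = 45 / 53 = 0.8491
F1 = 2 * P * R / (P + R)
= 2 * 0.8182 * 0.8491 / (0.8182 + 0.8491)
= 1.3894 / 1.6672
= 0.8333
As percentage: 83.3%

83.3


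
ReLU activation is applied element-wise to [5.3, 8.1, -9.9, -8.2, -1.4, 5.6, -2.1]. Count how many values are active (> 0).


ReLU(x) = max(0, x) for each element:
ReLU(5.3) = 5.3
ReLU(8.1) = 8.1
ReLU(-9.9) = 0
ReLU(-8.2) = 0
ReLU(-1.4) = 0
ReLU(5.6) = 5.6
ReLU(-2.1) = 0
Active neurons (>0): 3

3


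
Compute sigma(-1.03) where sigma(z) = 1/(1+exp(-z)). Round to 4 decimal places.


sigmoid(z) = 1 / (1 + exp(-z))
exp(-(-1.03)) = exp(1.03) = 2.8011
1 + 2.8011 = 3.8011
1 / 3.8011 = 0.2631

0.2631


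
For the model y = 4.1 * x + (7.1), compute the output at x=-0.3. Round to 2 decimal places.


y = 4.1 * -0.3 + (7.1)
= -1.23 + (7.1)
= 5.87

5.87


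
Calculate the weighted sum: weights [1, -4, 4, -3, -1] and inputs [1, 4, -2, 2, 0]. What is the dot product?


Element-wise products:
1 * 1 = 1
-4 * 4 = -16
4 * -2 = -8
-3 * 2 = -6
-1 * 0 = 0
Sum = 1 + -16 + -8 + -6 + 0
= -29

-29


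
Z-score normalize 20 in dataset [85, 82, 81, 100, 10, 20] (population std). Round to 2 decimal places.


Mean = (85 + 82 + 81 + 100 + 10 + 20) / 6 = 63.0
Variance = sum((x_i - mean)^2) / n = 1199.3333
Std = sqrt(1199.3333) = 34.6314
Z = (x - mean) / std
= (20 - 63.0) / 34.6314
= -43.0 / 34.6314
= -1.24

-1.24


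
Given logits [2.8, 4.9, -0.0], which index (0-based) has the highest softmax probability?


Softmax is a monotonic transformation, so it preserves the argmax.
We need to find the index of the maximum logit.
Index 0: 2.8
Index 1: 4.9
Index 2: -0.0
Maximum logit = 4.9 at index 1

1


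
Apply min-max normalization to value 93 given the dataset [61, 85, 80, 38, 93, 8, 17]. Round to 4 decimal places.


Min = 8, Max = 93
Range = 93 - 8 = 85
Scaled = (x - min) / (max - min)
= (93 - 8) / 85
= 85 / 85
= 1.0000

1.0000


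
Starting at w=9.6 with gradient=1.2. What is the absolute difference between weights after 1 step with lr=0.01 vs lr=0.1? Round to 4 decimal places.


With lr=0.01: w_new = 9.6 - 0.01 * 1.2 = 9.588
With lr=0.1: w_new = 9.6 - 0.1 * 1.2 = 9.48
Absolute difference = |9.588 - 9.48|
= 0.1080

0.1080


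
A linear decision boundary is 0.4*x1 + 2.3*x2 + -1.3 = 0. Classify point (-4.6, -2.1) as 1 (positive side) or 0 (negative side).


Compute 0.4 * -4.6 + 2.3 * -2.1 + -1.3
= -1.84 + -4.83 + -1.3
= -7.97
Since -7.97 < 0, the point is on the negative side.

0


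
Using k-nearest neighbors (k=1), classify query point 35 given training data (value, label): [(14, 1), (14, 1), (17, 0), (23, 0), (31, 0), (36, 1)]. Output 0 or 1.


Distances from query 35:
Point 36 (class 1): distance = 1
K=1 nearest neighbors: classes = [1]
Votes for class 1: 1 / 1
Majority vote => class 1

1


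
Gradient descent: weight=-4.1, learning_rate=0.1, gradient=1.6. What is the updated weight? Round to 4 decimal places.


w_new = w_old - lr * gradient
= -4.1 - 0.1 * 1.6
= -4.1 - (0.16)
= -4.2600

-4.2600


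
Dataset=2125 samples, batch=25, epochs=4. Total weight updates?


Iterations per epoch = 2125 / 25 = 85
Total updates = iterations_per_epoch * epochs
= 85 * 4
= 340

340


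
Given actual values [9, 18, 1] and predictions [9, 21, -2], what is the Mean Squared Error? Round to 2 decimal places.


Differences: [0, -3, 3]
Squared errors: [0, 9, 9]
Sum of squared errors = 18
MSE = 18 / 3 = 6.00

6.00


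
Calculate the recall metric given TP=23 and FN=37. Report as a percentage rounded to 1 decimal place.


Recall = TP / (TP + FN) * 100
= 23 / (23 + 37)
= 23 / 60
= 0.3833
= 38.3%

38.3


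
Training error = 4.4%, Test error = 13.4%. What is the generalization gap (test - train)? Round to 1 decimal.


Generalization gap = test_error - train_error
= 13.4 - 4.4
= 9.0%
A moderate gap.

9.0


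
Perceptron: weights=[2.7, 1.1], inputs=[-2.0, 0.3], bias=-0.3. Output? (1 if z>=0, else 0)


z = w . x + b
= 2.7*-2.0 + 1.1*0.3 + -0.3
= -5.4 + 0.33 + -0.3
= -5.07 + -0.3
= -5.37
Since z = -5.37 < 0, output = 0

0


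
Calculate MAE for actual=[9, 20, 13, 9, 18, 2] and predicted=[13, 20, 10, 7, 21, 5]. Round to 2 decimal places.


Absolute errors: [4, 0, 3, 2, 3, 3]
Sum of absolute errors = 15
MAE = 15 / 6 = 2.50

2.50


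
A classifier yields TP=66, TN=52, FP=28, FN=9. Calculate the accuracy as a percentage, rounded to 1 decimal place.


Accuracy = (TP + TN) / (TP + TN + FP + FN) * 100
= (66 + 52) / (66 + 52 + 28 + 9)
= 118 / 155
= 0.7613
= 76.1%

76.1


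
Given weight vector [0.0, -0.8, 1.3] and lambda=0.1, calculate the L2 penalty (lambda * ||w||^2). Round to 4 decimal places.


Squaring each weight:
0.0^2 = 0.0
(-0.8)^2 = 0.64
1.3^2 = 1.69
Sum of squares = 2.33
Penalty = 0.1 * 2.33 = 0.2330

0.2330


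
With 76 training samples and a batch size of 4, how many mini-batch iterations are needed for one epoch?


Iterations per epoch = dataset_size / batch_size
= 76 / 4
= 19

19


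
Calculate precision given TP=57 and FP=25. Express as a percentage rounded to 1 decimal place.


Precision = TP / (TP + FP) * 100
= 57 / (57 + 25)
= 57 / 82
= 0.6951
= 69.5%

69.5


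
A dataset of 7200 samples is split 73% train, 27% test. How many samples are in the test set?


Train samples = 7200 * 73% = 5256
Test samples = 7200 - 5256
= 1944

1944


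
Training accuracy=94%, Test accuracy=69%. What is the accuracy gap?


Gap = train_accuracy - test_accuracy
= 94 - 69
= 25%
This large gap strongly indicates overfitting.

25


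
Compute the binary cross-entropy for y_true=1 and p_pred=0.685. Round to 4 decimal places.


For y=1: Loss = -log(p)
= -log(0.685)
= -(-0.3783)
= 0.3783

0.3783


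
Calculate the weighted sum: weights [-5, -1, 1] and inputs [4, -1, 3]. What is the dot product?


Element-wise products:
-5 * 4 = -20
-1 * -1 = 1
1 * 3 = 3
Sum = -20 + 1 + 3
= -16

-16


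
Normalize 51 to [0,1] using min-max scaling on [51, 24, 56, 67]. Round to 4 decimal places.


Min = 24, Max = 67
Range = 67 - 24 = 43
Scaled = (x - min) / (max - min)
= (51 - 24) / 43
= 27 / 43
= 0.6279

0.6279


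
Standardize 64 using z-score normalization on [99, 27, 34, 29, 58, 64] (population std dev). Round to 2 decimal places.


Mean = (99 + 27 + 34 + 29 + 58 + 64) / 6 = 51.8333
Variance = sum((x_i - mean)^2) / n = 644.4722
Std = sqrt(644.4722) = 25.3865
Z = (x - mean) / std
= (64 - 51.8333) / 25.3865
= 12.1667 / 25.3865
= 0.48

0.48


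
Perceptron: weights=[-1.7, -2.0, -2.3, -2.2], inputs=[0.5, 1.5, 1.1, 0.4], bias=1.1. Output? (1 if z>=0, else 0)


z = w . x + b
= -1.7*0.5 + -2.0*1.5 + -2.3*1.1 + -2.2*0.4 + 1.1
= -0.85 + -3.0 + -2.53 + -0.88 + 1.1
= -7.26 + 1.1
= -6.16
Since z = -6.16 < 0, output = 0

0


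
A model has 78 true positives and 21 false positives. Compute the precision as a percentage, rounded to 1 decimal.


Precision = TP / (TP + FP) * 100
= 78 / (78 + 21)
= 78 / 99
= 0.7879
= 78.8%

78.8


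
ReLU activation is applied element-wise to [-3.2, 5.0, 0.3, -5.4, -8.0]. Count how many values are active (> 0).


ReLU(x) = max(0, x) for each element:
ReLU(-3.2) = 0
ReLU(5.0) = 5.0
ReLU(0.3) = 0.3
ReLU(-5.4) = 0
ReLU(-8.0) = 0
Active neurons (>0): 2

2


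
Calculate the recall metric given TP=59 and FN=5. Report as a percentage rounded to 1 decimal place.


Recall = TP / (TP + FN) * 100
= 59 / (59 + 5)
= 59 / 64
= 0.9219
= 92.2%

92.2


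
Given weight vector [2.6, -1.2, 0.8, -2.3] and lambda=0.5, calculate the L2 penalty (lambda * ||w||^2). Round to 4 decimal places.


Squaring each weight:
2.6^2 = 6.76
(-1.2)^2 = 1.44
0.8^2 = 0.64
(-2.3)^2 = 5.29
Sum of squares = 14.13
Penalty = 0.5 * 14.13 = 7.0650

7.0650


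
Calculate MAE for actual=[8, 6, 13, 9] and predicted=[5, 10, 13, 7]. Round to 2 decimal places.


Absolute errors: [3, 4, 0, 2]
Sum of absolute errors = 9
MAE = 9 / 4 = 2.25

2.25


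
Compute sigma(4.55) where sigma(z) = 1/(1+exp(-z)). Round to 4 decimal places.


sigmoid(z) = 1 / (1 + exp(-z))
exp(-(4.55)) = exp(-4.55) = 0.0106
1 + 0.0106 = 1.0106
1 / 1.0106 = 0.9895

0.9895


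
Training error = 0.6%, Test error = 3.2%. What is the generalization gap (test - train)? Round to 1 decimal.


Generalization gap = test_error - train_error
= 3.2 - 0.6
= 2.6%
A moderate gap.

2.6


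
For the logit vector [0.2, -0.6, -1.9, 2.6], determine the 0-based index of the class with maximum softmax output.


Softmax is a monotonic transformation, so it preserves the argmax.
We need to find the index of the maximum logit.
Index 0: 0.2
Index 1: -0.6
Index 2: -1.9
Index 3: 2.6
Maximum logit = 2.6 at index 3

3


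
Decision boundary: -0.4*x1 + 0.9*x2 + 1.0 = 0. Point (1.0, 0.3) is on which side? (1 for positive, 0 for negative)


Compute -0.4 * 1.0 + 0.9 * 0.3 + 1.0
= -0.4 + 0.27 + 1.0
= 0.87
Since 0.87 >= 0, the point is on the positive side.

1
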